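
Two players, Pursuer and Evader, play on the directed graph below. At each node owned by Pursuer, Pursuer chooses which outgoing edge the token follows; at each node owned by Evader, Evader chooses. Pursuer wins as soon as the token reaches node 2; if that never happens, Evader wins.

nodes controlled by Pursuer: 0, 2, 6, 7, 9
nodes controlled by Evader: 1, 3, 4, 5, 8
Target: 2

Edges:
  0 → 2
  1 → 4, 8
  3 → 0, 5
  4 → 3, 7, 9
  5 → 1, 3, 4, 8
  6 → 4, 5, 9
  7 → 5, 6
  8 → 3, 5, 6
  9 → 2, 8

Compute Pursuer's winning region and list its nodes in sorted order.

0, 2, 6, 7, 9

A0 = {2}
A1: add {0, 9} — 0 (Pursuer) has 0→2; 9 (Pursuer) has 9→2.
A2: add {6} — 6 (Pursuer) has 6→9.
A3: add {7} — 7 (Pursuer) has 7→6.
A4 = A3; e.g. 1 (Evader) can still go to 4. Fixed point.
Pursuer's winning region = {0, 2, 6, 7, 9}.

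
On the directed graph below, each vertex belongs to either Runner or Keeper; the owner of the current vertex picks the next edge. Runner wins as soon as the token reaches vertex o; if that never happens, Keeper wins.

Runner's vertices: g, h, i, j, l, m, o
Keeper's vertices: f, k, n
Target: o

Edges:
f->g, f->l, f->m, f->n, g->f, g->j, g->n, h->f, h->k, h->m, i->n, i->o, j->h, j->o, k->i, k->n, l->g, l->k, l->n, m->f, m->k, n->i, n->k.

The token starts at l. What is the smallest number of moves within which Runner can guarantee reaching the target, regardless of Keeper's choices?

A0 = {o}
A1: add {i, j} — i (Runner) has i→o; j (Runner) has j→o.
A2: add {g} — g (Runner) has g→j.
A3: add {l} — l (Runner) has l→g.
A4 = A3; e.g. f (Keeper) can still go to m. Fixed point.
l enters the attractor at level 3, so Runner can force the target in 3 moves from there.

3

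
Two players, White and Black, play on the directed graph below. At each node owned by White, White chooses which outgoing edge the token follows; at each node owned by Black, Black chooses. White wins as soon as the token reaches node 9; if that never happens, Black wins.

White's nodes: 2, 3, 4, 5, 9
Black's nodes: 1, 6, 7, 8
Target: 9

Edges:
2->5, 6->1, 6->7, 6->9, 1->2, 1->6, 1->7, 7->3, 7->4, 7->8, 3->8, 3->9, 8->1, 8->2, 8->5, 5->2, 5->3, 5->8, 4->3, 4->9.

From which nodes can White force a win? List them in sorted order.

A0 = {9}
A1: add {3, 4} — 3 (White) has 3→9; 4 (White) has 4→9.
A2: add {5} — 5 (White) has 5→3.
A3: add {2} — 2 (White) has 2→5.
A4 = A3; e.g. 1 (Black) can still go to 6. Fixed point.
White's winning region = {2, 3, 4, 5, 9}.

2, 3, 4, 5, 9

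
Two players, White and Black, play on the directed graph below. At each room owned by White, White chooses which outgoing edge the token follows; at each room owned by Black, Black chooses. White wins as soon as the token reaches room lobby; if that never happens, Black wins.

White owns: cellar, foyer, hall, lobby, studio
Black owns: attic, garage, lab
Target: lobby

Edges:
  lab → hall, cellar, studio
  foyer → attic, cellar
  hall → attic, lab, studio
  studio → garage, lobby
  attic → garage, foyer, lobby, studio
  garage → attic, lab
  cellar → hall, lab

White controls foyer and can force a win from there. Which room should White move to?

cellar

A0 = {lobby}
A1: add {studio} — studio (White) has studio→lobby.
A2: add {hall} — hall (White) has hall→studio.
A3: add {cellar} — cellar (White) has cellar→hall.
A4: add {foyer, lab} — foyer (White) has foyer→cellar; lab (Black): all of {hall, cellar, studio} already in.
A5 = A4; e.g. garage (Black) can still go to attic. Fixed point.
From foyer, successor cellar is in the attractor (rank 3); the other successor attic is not.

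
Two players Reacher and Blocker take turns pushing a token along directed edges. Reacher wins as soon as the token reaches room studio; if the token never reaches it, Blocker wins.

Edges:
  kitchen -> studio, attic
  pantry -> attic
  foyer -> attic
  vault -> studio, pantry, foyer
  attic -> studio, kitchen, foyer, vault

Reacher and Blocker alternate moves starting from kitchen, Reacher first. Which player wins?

Reacher

Track states (vertex, player-to-move).
A0 = {(studio,Reacher), (studio,Blocker)}
A1: add {(kitchen,Reacher), (vault,Reacher), (attic,Reacher)}.
(kitchen,Reacher) ∈ A1 ⇒ Reacher forces the target.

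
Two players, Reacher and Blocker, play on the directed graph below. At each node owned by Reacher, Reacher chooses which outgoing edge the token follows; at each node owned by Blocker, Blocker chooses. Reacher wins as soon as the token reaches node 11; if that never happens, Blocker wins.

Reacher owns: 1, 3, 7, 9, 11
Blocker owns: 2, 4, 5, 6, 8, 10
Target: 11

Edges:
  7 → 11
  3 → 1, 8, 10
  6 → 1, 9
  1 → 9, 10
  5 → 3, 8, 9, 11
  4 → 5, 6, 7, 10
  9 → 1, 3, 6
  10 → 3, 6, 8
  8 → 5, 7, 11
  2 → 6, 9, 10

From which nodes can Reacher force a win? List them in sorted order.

7, 11

A0 = {11}
A1: add {7} — 7 (Reacher) has 7→11.
A2 = A1; e.g. 1 (Reacher) has no edge into A1. Fixed point.
Reacher's winning region = {7, 11}.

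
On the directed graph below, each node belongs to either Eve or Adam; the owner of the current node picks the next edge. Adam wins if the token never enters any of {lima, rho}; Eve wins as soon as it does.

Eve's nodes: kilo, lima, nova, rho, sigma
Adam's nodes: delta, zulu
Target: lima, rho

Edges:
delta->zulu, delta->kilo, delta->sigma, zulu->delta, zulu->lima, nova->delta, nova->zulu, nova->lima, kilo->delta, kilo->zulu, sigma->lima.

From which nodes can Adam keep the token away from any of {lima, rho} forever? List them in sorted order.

delta, kilo, zulu

A0 = {lima, rho}
A1: add {nova, sigma} — nova (Eve) has nova→lima; sigma (Eve) has sigma→lima.
A2 = A1; e.g. delta (Adam) can still go to zulu. Fixed point.
Eve's attractor = {lima, nova, rho, sigma}; Adam avoids the target exactly from the complement.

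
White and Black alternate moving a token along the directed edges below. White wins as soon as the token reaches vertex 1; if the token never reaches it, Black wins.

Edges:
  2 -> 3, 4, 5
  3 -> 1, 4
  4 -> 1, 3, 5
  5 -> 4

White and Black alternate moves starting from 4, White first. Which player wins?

White

Track states (vertex, player-to-move).
A0 = {(1,White), (1,Black)}
A1: add {(3,White), (4,White)}.
(4,White) ∈ A1 ⇒ White forces the target.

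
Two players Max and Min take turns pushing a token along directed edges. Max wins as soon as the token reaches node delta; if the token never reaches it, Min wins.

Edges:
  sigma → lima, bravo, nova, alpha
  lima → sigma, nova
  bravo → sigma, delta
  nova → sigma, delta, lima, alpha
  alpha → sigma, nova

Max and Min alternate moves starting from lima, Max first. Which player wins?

Min

Track states (vertex, player-to-move).
A0 = {(delta,Max), (delta,Min)}
A1: add {(bravo,Max), (nova,Max)}.
A2 = A1; e.g. (sigma,Max) stays out. (lima,Max) never enters ⇒ Min avoids the target.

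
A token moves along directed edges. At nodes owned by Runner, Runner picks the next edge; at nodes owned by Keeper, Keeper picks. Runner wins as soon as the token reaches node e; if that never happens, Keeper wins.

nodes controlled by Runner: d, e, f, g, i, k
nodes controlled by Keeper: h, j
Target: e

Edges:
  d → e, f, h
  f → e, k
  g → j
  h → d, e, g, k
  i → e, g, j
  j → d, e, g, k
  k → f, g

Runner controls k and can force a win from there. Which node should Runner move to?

A0 = {e}
A1: add {d, f, i} — d (Runner) has d→e; f (Runner) has f→e; i (Runner) has i→e.
A2: add {k} — k (Runner) has k→f.
A3 = A2; e.g. g (Runner) has no edge into A2. Fixed point.
From k, successor f is in the attractor (rank 1); the other successor g is not.

f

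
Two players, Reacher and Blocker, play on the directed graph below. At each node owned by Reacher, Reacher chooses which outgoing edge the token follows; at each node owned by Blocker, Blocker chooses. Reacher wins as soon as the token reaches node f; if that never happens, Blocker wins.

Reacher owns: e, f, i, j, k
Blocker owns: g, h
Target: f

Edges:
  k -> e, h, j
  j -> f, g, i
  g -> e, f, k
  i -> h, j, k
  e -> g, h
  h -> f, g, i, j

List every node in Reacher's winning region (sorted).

f, i, j, k

A0 = {f}
A1: add {j} — j (Reacher) has j→f.
A2: add {i, k} — i (Reacher) has i→j; k (Reacher) has k→j.
A3 = A2; e.g. e (Reacher) has no edge into A2. Fixed point.
Reacher's winning region = {f, i, j, k}.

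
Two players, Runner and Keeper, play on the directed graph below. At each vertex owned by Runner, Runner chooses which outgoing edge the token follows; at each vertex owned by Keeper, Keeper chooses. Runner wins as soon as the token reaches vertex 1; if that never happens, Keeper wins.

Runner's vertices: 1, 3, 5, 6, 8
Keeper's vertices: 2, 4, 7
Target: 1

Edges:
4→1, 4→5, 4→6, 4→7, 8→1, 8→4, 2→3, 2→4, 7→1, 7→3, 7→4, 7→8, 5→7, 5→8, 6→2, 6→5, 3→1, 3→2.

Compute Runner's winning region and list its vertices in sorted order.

A0 = {1}
A1: add {3, 8} — 3 (Runner) has 3→1; 8 (Runner) has 8→1.
A2: add {5} — 5 (Runner) has 5→8.
A3: add {6} — 6 (Runner) has 6→5.
A4 = A3; e.g. 2 (Keeper) can still go to 4. Fixed point.
Runner's winning region = {1, 3, 5, 6, 8}.

1, 3, 5, 6, 8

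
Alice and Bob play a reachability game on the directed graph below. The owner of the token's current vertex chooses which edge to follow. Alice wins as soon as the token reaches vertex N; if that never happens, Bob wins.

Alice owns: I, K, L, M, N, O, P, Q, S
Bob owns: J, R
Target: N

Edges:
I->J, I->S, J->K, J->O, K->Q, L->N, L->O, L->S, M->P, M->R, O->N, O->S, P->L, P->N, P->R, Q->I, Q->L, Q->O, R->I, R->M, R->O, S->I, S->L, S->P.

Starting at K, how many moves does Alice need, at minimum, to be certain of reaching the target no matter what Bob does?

3

A0 = {N}
A1: add {L, O, P} — L (Alice) has L→N; O (Alice) has O→N; P (Alice) has P→N.
A2: add {M, Q, S} — M (Alice) has M→P; Q (Alice) has Q→L; S (Alice) has S→L.
A3: add {I, K} — I (Alice) has I→S; K (Alice) has K→Q.
K enters the attractor at level 3, so Alice can force the target in 3 moves from there.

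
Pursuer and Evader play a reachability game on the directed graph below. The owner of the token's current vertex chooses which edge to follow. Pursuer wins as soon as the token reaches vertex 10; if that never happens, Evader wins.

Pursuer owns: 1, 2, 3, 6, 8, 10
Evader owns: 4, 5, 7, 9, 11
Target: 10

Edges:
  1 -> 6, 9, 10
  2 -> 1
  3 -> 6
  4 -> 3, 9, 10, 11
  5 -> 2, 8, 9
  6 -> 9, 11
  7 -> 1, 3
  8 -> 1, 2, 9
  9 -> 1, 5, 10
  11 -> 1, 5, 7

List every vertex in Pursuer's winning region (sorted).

A0 = {10}
A1: add {1} — 1 (Pursuer) has 1→10.
A2: add {2, 8} — 2 (Pursuer) has 2→1; 8 (Pursuer) has 8→1.
A3 = A2; e.g. 3 (Pursuer) has no edge into A2. Fixed point.
Pursuer's winning region = {1, 2, 8, 10}.

1, 2, 8, 10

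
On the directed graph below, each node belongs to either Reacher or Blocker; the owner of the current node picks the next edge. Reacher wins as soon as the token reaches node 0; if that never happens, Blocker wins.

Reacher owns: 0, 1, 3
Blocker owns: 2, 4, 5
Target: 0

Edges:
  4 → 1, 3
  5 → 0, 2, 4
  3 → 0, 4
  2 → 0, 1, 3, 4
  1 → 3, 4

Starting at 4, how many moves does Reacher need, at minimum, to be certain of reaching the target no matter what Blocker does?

A0 = {0}
A1: add {3} — 3 (Reacher) has 3→0.
A2: add {1} — 1 (Reacher) has 1→3.
A3: add {4} — 4 (Blocker): all of {1, 3} already in.
4 enters the attractor at level 3, so Reacher can force the target in 3 moves from there.

3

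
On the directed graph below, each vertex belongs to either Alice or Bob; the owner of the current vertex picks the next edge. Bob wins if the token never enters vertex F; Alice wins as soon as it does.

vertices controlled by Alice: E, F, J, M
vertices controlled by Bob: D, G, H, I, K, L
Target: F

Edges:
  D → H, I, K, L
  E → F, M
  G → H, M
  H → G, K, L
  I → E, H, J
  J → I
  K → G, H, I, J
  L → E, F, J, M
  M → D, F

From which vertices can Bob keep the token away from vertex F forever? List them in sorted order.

A0 = {F}
A1: add {E, M} — E (Alice) has E→F; M (Alice) has M→F.
A2 = A1; e.g. D (Bob) can still go to H. Fixed point.
Alice's attractor = {E, F, M}; Bob avoids the target exactly from the complement.

D, G, H, I, J, K, L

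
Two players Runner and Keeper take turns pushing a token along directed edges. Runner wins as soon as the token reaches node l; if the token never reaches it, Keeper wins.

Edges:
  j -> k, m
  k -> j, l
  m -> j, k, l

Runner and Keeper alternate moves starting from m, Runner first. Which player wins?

Runner

Track states (vertex, player-to-move).
A0 = {(l,Runner), (l,Keeper)}
A1: add {(k,Runner), (m,Runner)}.
(m,Runner) ∈ A1 ⇒ Runner forces the target.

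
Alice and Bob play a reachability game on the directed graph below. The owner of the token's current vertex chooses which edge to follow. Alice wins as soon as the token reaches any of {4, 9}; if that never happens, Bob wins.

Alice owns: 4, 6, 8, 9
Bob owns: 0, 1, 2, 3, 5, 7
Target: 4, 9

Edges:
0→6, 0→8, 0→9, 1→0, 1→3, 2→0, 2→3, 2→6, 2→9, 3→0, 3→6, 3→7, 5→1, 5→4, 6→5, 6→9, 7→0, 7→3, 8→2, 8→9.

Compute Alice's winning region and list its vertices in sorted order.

0, 4, 6, 8, 9

A0 = {4, 9}
A1: add {6, 8} — 6 (Alice) has 6→9; 8 (Alice) has 8→9.
A2: add {0} — 0 (Bob): all of {6, 8, 9} already in.
A3 = A2; e.g. 1 (Bob) can still go to 3. Fixed point.
Alice's winning region = {0, 4, 6, 8, 9}.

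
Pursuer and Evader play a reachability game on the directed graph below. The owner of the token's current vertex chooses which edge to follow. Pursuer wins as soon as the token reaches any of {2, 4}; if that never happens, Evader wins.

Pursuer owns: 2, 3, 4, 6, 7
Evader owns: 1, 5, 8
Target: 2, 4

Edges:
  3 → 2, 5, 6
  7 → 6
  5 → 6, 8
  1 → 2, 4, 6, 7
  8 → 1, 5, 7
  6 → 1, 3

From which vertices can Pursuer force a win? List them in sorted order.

A0 = {2, 4}
A1: add {3} — 3 (Pursuer) has 3→2.
A2: add {6} — 6 (Pursuer) has 6→3.
A3: add {7} — 7 (Pursuer) has 7→6.
A4: add {1} — 1 (Evader): all of {2, 4, 6, 7} already in.
A5 = A4; e.g. 5 (Evader) can still go to 8. Fixed point.
Pursuer's winning region = {1, 2, 3, 4, 6, 7}.

1, 2, 3, 4, 6, 7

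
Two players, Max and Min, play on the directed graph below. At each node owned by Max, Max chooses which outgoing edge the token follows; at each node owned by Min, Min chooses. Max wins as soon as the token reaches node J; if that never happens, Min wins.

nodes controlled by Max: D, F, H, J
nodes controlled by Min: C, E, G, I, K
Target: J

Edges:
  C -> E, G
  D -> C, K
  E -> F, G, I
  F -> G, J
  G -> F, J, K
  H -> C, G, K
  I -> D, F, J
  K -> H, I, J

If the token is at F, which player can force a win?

A0 = {J}
A1: add {F} — F (Max) has F→J.
A2 = A1; e.g. C (Min) can still go to E. Fixed point.
F ∈ A1, so Max can force the target.

Max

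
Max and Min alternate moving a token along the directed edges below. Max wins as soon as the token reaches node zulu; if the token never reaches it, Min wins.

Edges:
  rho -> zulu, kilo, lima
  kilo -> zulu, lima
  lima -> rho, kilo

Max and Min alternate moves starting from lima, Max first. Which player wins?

Min

Track states (vertex, player-to-move).
A0 = {(zulu,Max), (zulu,Min)}
A1: add {(rho,Max), (kilo,Max)}.
A2: add {(lima,Min)}.
A3 = A2; e.g. (rho,Min) stays out. (lima,Max) never enters ⇒ Min avoids the target.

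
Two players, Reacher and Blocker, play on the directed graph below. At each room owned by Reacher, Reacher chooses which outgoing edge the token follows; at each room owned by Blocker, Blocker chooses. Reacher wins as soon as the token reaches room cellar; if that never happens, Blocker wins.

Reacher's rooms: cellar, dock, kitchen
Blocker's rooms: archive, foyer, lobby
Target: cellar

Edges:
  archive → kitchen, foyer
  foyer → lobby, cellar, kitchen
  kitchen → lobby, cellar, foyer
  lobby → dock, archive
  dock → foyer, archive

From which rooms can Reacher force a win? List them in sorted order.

cellar, kitchen

A0 = {cellar}
A1: add {kitchen} — kitchen (Reacher) has kitchen→cellar.
A2 = A1; e.g. lobby (Blocker) can still go to dock. Fixed point.
Reacher's winning region = {cellar, kitchen}.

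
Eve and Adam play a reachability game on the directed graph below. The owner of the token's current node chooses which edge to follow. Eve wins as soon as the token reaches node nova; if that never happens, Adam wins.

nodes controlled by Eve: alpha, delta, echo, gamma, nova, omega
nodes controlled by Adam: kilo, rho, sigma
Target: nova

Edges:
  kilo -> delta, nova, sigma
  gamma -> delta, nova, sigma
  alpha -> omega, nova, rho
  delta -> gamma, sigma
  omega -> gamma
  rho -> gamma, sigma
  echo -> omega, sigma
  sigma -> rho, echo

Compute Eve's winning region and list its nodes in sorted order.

A0 = {nova}
A1: add {alpha, gamma} — gamma (Eve) has gamma→nova; alpha (Eve) has alpha→nova.
A2: add {delta, omega} — delta (Eve) has delta→gamma; omega (Eve) has omega→gamma.
A3: add {echo} — echo (Eve) has echo→omega.
A4 = A3; e.g. kilo (Adam) can still go to sigma. Fixed point.
Eve's winning region = {alpha, delta, echo, gamma, nova, omega}.

alpha, delta, echo, gamma, nova, omega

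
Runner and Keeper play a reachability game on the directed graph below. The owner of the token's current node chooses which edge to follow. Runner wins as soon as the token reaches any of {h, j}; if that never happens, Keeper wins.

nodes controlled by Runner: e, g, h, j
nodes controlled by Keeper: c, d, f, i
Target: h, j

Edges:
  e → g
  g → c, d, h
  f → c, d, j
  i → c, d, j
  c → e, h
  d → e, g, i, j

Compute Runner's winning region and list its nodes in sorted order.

A0 = {h, j}
A1: add {g} — g (Runner) has g→h.
A2: add {e} — e (Runner) has e→g.
A3: add {c} — c (Keeper): all of {e, h} already in.
A4 = A3; e.g. d (Keeper) can still go to i. Fixed point.
Runner's winning region = {c, e, g, h, j}.

c, e, g, h, j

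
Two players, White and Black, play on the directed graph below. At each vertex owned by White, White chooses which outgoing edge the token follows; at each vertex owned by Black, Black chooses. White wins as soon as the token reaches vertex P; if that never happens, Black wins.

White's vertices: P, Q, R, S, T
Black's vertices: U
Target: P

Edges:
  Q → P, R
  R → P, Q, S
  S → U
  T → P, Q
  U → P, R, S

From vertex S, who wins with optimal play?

A0 = {P}
A1: add {Q, R, T} — Q (White) has Q→P; R (White) has R→P; T (White) has T→P.
A2 = A1; e.g. S (White) has no edge into A1. Fixed point.
S never enters the attractor, so Black can avoid the target forever.

Black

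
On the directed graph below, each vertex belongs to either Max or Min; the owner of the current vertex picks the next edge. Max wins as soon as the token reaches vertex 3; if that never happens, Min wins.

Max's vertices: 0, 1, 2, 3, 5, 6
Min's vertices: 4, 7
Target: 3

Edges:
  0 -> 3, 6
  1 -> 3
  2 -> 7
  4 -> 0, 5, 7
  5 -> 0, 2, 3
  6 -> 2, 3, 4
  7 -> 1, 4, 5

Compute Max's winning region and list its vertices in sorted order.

A0 = {3}
A1: add {0, 1, 5, 6} — 0 (Max) has 0→3; 1 (Max) has 1→3; 5 (Max) has 5→3; 6 (Max) has 6→3.
A2 = A1; e.g. 2 (Max) has no edge into A1. Fixed point.
Max's winning region = {0, 1, 3, 5, 6}.

0, 1, 3, 5, 6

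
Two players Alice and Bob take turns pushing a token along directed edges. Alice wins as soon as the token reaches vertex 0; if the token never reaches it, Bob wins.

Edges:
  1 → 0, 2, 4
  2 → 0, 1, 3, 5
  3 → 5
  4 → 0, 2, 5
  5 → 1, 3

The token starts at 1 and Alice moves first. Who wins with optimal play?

Track states (vertex, player-to-move).
A0 = {(0,Alice), (0,Bob)}
A1: add {(1,Alice), (2,Alice), (4,Alice)}.
(1,Alice) ∈ A1 ⇒ Alice forces the target.

Alice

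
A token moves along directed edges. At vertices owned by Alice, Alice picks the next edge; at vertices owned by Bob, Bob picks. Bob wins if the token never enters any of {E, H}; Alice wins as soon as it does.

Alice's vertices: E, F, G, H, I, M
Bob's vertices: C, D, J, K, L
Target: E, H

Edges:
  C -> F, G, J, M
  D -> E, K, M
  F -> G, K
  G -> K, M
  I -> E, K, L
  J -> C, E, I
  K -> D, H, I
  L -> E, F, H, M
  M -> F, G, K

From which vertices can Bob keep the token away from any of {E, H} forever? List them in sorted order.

A0 = {E, H}
A1: add {I} — I (Alice) has I→E.
A2 = A1; e.g. C (Bob) can still go to F. Fixed point.
Alice's attractor = {E, H, I}; Bob avoids the target exactly from the complement.

C, D, F, G, J, K, L, M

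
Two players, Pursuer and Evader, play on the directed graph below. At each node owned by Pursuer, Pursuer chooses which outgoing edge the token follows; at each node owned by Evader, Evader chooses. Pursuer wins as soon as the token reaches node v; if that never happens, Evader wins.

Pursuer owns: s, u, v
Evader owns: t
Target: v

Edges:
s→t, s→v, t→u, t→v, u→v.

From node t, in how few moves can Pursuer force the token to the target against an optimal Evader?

A0 = {v}
A1: add {s, u} — s (Pursuer) has s→v; u (Pursuer) has u→v.
A2: add {t} — t (Evader): all of {u, v} already in.
A2 = all vertices. Fixed point.
t enters the attractor at level 2, so Pursuer can force the target in 2 moves from there.

2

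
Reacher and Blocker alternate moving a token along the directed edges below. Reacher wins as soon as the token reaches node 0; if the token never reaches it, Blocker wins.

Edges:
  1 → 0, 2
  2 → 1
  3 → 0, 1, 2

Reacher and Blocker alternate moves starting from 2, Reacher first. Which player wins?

Track states (vertex, player-to-move).
A0 = {(0,Reacher), (0,Blocker)}
A1: add {(1,Reacher), (3,Reacher)}.
A2: add {(2,Blocker)}.
A3 = A2; e.g. (1,Blocker) stays out. (2,Reacher) never enters ⇒ Blocker avoids the target.

Blocker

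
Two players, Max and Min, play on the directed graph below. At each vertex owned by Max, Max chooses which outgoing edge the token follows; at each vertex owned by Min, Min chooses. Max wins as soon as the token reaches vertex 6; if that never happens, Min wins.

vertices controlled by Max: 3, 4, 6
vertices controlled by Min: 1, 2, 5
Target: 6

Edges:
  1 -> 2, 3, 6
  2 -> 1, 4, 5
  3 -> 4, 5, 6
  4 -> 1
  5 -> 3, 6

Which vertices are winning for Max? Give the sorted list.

A0 = {6}
A1: add {3} — 3 (Max) has 3→6.
A2: add {5} — 5 (Min): all of {3, 6} already in.
A3 = A2; e.g. 1 (Min) can still go to 2. Fixed point.
Max's winning region = {3, 5, 6}.

3, 5, 6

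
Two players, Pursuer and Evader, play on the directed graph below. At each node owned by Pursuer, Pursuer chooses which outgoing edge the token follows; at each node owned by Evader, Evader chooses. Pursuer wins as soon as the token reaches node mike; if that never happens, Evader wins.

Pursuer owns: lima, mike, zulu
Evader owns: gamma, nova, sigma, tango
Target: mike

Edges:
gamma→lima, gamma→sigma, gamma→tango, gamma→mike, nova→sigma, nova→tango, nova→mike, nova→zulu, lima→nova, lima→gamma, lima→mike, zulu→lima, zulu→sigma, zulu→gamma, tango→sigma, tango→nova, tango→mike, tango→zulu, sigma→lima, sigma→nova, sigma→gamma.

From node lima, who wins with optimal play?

Pursuer

A0 = {mike}
A1: add {lima} — lima (Pursuer) has lima→mike.
lima ∈ A1, so Pursuer can force the target.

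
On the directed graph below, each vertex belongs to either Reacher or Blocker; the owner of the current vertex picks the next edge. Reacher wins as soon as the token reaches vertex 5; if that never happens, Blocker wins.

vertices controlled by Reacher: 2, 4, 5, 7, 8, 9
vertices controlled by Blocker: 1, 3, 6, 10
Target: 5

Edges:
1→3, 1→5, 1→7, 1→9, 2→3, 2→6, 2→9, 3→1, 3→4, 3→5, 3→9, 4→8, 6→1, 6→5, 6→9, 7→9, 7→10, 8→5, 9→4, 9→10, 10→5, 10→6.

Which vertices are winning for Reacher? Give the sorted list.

A0 = {5}
A1: add {8} — 8 (Reacher) has 8→5.
A2: add {4} — 4 (Reacher) has 4→8.
A3: add {9} — 9 (Reacher) has 9→4.
A4: add {2, 7} — 2 (Reacher) has 2→9; 7 (Reacher) has 7→9.
A5 = A4; e.g. 1 (Blocker) can still go to 3. Fixed point.
Reacher's winning region = {2, 4, 5, 7, 8, 9}.

2, 4, 5, 7, 8, 9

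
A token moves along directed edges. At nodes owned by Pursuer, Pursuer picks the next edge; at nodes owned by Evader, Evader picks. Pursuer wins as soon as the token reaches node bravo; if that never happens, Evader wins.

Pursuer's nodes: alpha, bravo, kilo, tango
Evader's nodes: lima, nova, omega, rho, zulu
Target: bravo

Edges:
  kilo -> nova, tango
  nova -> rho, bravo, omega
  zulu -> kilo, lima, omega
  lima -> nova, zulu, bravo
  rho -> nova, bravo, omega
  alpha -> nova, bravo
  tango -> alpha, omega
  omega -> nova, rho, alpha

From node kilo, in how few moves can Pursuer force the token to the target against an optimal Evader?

A0 = {bravo}
A1: add {alpha} — alpha (Pursuer) has alpha→bravo.
A2: add {tango} — tango (Pursuer) has tango→alpha.
A3: add {kilo} — kilo (Pursuer) has kilo→tango.
A4 = A3; e.g. nova (Evader) can still go to rho. Fixed point.
kilo enters the attractor at level 3, so Pursuer can force the target in 3 moves from there.

3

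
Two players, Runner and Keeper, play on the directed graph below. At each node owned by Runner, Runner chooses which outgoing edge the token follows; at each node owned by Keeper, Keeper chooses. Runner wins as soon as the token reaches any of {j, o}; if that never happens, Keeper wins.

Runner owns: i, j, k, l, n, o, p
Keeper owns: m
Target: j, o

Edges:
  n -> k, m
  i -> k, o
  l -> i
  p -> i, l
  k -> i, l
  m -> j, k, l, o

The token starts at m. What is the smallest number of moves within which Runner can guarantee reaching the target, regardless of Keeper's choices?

A0 = {j, o}
A1: add {i} — i (Runner) has i→o.
A2: add {k, l, p} — k (Runner) has k→i; l (Runner) has l→i; p (Runner) has p→i.
A3: add {m, n} — m (Keeper): all of {j, k, l, o} already in; n (Runner) has n→k.
A3 = all vertices. Fixed point.
m enters the attractor at level 3, so Runner can force the target in 3 moves from there.

3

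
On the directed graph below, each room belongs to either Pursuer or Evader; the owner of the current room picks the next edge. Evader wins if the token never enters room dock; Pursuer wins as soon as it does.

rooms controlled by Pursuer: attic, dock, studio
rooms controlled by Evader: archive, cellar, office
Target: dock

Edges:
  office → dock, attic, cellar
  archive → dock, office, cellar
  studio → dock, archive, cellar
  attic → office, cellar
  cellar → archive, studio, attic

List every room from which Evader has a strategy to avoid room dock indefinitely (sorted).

archive, attic, cellar, office

A0 = {dock}
A1: add {studio} — studio (Pursuer) has studio→dock.
A2 = A1; e.g. office (Evader) can still go to attic. Fixed point.
Pursuer's attractor = {dock, studio}; Evader avoids the target exactly from the complement.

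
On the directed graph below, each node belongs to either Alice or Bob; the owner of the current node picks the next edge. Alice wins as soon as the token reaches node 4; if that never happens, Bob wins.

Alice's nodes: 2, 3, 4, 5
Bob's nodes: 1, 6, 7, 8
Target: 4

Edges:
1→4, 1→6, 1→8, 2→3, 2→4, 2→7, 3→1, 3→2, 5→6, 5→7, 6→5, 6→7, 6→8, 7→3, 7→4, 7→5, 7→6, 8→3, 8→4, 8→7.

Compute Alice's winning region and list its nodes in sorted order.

2, 3, 4

A0 = {4}
A1: add {2} — 2 (Alice) has 2→4.
A2: add {3} — 3 (Alice) has 3→2.
A3 = A2; e.g. 1 (Bob) can still go to 6. Fixed point.
Alice's winning region = {2, 3, 4}.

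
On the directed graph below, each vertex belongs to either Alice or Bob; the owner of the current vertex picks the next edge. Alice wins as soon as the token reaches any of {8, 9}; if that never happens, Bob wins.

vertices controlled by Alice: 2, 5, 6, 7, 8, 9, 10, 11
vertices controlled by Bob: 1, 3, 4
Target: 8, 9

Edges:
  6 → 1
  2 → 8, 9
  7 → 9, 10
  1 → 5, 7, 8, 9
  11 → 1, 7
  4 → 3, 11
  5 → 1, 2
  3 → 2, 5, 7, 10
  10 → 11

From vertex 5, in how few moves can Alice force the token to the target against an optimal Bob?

A0 = {8, 9}
A1: add {2, 7} — 2 (Alice) has 2→8; 7 (Alice) has 7→9.
A2: add {5, 11} — 5 (Alice) has 5→2; 11 (Alice) has 11→7.
5 enters the attractor at level 2, so Alice can force the target in 2 moves from there.

2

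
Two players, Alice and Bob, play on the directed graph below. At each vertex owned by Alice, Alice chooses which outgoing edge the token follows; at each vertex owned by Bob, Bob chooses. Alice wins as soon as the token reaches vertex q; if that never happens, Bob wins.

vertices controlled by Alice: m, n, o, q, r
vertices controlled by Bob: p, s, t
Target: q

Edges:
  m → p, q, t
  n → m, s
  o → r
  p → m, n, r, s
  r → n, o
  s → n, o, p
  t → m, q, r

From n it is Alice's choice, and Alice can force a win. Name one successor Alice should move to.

m

A0 = {q}
A1: add {m} — m (Alice) has m→q.
A2: add {n} — n (Alice) has n→m.
A3: add {r} — r (Alice) has r→n.
A4: add {o, t} — o (Alice) has o→r; t (Bob): all of {m, q, r} already in.
A5 = A4; e.g. p (Bob) can still go to s. Fixed point.
From n, successor m is in the attractor (rank 1); the other successor s is not.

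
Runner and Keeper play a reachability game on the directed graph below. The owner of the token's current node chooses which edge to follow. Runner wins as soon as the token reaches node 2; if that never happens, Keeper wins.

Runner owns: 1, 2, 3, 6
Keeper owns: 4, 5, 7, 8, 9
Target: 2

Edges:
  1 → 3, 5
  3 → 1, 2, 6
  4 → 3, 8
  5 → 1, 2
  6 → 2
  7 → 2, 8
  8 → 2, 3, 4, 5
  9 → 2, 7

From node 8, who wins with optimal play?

A0 = {2}
A1: add {3, 6} — 3 (Runner) has 3→2; 6 (Runner) has 6→2.
A2: add {1} — 1 (Runner) has 1→3.
A3: add {5} — 5 (Keeper): all of {1, 2} already in.
A4 = A3; e.g. 4 (Keeper) can still go to 8. Fixed point.
8 never enters the attractor, so Keeper can avoid the target forever.

Keeper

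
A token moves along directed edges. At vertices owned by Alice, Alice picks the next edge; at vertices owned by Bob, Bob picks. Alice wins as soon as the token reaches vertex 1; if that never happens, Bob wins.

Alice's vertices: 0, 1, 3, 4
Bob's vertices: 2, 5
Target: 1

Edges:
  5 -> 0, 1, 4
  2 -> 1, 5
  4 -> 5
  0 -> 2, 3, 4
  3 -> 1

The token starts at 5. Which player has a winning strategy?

A0 = {1}
A1: add {3} — 3 (Alice) has 3→1.
A2: add {0} — 0 (Alice) has 0→3.
A3 = A2; e.g. 2 (Bob) can still go to 5. Fixed point.
5 never enters the attractor, so Bob can avoid the target forever.

Bob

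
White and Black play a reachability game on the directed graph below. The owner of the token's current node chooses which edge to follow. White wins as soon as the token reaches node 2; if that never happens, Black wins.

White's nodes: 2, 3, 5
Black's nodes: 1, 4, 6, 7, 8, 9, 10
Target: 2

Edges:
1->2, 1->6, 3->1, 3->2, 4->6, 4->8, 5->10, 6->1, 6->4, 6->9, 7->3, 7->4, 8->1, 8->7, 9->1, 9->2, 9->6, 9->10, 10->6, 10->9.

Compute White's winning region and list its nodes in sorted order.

2, 3

A0 = {2}
A1: add {3} — 3 (White) has 3→2.
A2 = A1; e.g. 1 (Black) can still go to 6. Fixed point.
White's winning region = {2, 3}.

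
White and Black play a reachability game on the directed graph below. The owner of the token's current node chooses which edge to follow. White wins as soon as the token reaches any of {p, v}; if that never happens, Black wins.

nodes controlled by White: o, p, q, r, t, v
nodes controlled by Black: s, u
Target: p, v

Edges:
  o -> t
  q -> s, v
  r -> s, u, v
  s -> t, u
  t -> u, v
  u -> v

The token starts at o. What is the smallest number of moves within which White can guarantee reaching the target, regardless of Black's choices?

A0 = {p, v}
A1: add {q, r, t, u} — q (White) has q→v; r (White) has r→v; t (White) has t→v; u (Black): all of {v} already in.
A2: add {o, s} — o (White) has o→t; s (Black): all of {t, u} already in.
A2 = all vertices. Fixed point.
o enters the attractor at level 2, so White can force the target in 2 moves from there.

2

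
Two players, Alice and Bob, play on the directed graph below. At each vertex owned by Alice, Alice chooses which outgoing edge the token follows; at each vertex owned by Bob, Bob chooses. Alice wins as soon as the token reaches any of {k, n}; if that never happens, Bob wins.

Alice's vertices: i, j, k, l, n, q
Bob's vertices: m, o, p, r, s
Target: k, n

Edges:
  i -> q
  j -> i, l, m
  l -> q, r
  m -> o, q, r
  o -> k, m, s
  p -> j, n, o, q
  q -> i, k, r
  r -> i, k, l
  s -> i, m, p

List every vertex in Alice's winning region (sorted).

A0 = {k, n}
A1: add {q} — q (Alice) has q→k.
A2: add {i, l} — i (Alice) has i→q; l (Alice) has l→q.
A3: add {j, r} — j (Alice) has j→i; r (Bob): all of {i, k, l} already in.
A4 = A3; e.g. m (Bob) can still go to o. Fixed point.
Alice's winning region = {i, j, k, l, n, q, r}.

i, j, k, l, n, q, r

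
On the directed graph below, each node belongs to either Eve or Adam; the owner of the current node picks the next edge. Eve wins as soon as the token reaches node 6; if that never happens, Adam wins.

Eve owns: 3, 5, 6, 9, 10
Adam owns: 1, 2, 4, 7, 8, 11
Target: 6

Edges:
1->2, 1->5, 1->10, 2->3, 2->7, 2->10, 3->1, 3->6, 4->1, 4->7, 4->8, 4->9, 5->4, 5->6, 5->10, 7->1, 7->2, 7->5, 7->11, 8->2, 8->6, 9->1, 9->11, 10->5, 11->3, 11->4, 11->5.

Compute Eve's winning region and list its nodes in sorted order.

A0 = {6}
A1: add {3, 5} — 3 (Eve) has 3→6; 5 (Eve) has 5→6.
A2: add {10} — 10 (Eve) has 10→5.
A3 = A2; e.g. 1 (Adam) can still go to 2. Fixed point.
Eve's winning region = {3, 5, 6, 10}.

3, 5, 6, 10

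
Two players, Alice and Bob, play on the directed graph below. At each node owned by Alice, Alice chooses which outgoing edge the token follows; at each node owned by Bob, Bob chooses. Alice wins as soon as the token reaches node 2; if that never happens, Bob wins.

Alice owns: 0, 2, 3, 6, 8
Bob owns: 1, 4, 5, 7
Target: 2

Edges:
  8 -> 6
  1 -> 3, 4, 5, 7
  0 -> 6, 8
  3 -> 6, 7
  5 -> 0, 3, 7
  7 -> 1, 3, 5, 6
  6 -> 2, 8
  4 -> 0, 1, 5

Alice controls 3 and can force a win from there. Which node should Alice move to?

6

A0 = {2}
A1: add {6} — 6 (Alice) has 6→2.
A2: add {0, 3, 8} — 0 (Alice) has 0→6; 3 (Alice) has 3→6; 8 (Alice) has 8→6.
A3 = A2; e.g. 1 (Bob) can still go to 4. Fixed point.
From 3, successor 6 is in the attractor (rank 1); the other successor 7 is not.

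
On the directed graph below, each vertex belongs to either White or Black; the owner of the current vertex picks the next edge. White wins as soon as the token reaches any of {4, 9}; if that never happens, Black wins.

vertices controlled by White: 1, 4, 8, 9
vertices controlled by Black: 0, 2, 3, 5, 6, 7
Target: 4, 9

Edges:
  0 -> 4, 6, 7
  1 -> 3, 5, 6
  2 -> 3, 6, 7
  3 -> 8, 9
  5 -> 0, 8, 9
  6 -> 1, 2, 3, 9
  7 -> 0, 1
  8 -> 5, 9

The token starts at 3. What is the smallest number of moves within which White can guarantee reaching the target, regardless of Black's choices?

A0 = {4, 9}
A1: add {8} — 8 (White) has 8→9.
A2: add {3} — 3 (Black): all of {8, 9} already in.
3 enters the attractor at level 2, so White can force the target in 2 moves from there.

2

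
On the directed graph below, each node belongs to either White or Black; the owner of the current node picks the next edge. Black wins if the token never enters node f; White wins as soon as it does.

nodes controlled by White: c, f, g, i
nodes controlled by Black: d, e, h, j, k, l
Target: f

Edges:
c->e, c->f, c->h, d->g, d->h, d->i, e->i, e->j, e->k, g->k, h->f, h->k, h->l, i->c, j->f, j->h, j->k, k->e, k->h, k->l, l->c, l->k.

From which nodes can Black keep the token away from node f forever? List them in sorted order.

d, e, g, h, j, k, l

A0 = {f}
A1: add {c} — c (White) has c→f.
A2: add {i} — i (White) has i→c.
A3 = A2; e.g. d (Black) can still go to g. Fixed point.
White's attractor = {c, f, i}; Black avoids the target exactly from the complement.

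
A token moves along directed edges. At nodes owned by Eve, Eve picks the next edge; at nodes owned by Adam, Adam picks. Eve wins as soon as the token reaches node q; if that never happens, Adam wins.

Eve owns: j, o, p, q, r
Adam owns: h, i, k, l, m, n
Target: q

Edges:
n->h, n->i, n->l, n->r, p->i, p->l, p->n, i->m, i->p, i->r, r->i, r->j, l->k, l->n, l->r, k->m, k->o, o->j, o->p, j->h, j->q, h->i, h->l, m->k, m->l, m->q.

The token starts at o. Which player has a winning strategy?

Eve

A0 = {q}
A1: add {j} — j (Eve) has j→q.
A2: add {o, r} — o (Eve) has o→j; r (Eve) has r→j.
A3 = A2; e.g. h (Adam) can still go to i. Fixed point.
o ∈ A2, so Eve can force the target.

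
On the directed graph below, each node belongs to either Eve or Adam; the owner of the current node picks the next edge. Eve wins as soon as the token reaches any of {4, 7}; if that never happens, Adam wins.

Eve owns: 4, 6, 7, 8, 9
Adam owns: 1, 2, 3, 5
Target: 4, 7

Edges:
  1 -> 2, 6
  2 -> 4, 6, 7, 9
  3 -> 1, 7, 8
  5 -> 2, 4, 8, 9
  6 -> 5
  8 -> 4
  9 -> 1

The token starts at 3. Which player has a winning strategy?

Adam

A0 = {4, 7}
A1: add {8} — 8 (Eve) has 8→4.
A2 = A1; e.g. 1 (Adam) can still go to 2. Fixed point.
3 never enters the attractor, so Adam can avoid the target forever.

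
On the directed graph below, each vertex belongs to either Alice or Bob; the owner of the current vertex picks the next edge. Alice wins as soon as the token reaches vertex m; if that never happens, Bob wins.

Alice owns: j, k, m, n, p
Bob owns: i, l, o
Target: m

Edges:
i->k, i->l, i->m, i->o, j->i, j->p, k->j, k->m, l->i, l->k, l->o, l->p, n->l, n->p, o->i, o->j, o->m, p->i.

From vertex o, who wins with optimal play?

Bob

A0 = {m}
A1: add {k} — k (Alice) has k→m.
A2 = A1; e.g. i (Bob) can still go to l. Fixed point.
o never enters the attractor, so Bob can avoid the target forever.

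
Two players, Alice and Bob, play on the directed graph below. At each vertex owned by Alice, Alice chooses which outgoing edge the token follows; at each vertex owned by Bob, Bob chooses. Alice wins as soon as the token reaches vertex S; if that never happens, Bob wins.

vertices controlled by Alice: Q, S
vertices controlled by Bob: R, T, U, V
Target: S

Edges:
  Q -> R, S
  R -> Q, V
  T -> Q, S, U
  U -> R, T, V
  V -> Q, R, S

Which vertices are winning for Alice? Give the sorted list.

Q, S

A0 = {S}
A1: add {Q} — Q (Alice) has Q→S.
A2 = A1; e.g. R (Bob) can still go to V. Fixed point.
Alice's winning region = {Q, S}.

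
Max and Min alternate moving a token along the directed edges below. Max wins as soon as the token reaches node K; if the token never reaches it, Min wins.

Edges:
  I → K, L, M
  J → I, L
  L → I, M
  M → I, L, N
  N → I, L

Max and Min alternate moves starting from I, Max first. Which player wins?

Max

Track states (vertex, player-to-move).
A0 = {(K,Max), (K,Min)}
A1: add {(I,Max)}.
(I,Max) ∈ A1 ⇒ Max forces the target.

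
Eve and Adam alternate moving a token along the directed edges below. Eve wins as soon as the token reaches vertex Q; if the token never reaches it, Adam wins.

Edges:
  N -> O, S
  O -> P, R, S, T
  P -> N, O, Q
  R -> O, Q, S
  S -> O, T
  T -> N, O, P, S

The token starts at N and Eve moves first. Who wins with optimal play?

Track states (vertex, player-to-move).
A0 = {(Q,Eve), (Q,Adam)}
A1: add {(P,Eve), (R,Eve)}.
A2 = A1; e.g. (N,Eve) stays out. (N,Eve) never enters ⇒ Adam avoids the target.

Adam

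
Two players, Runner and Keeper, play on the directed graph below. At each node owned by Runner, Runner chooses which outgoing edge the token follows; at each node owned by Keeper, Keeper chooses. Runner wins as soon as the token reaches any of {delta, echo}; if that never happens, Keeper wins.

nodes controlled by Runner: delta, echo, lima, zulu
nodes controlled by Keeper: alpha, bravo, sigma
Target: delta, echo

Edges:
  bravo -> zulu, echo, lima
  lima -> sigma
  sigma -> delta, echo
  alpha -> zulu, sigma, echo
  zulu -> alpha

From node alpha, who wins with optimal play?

Keeper

A0 = {delta, echo}
A1: add {sigma} — sigma (Keeper): all of {delta, echo} already in.
A2: add {lima} — lima (Runner) has lima→sigma.
A3 = A2; e.g. bravo (Keeper) can still go to zulu. Fixed point.
alpha never enters the attractor, so Keeper can avoid the target forever.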